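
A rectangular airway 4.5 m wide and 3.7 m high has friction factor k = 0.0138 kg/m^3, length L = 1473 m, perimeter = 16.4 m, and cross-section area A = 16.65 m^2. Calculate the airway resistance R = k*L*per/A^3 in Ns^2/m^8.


Compute the numerator:
k * L * per = 0.0138 * 1473 * 16.4
= 333.36936
Compute the denominator:
A^3 = 16.65^3 = 4615.754625
Resistance:
R = 333.36936 / 4615.754625
= 0.0722 Ns^2/m^8

0.0722 Ns^2/m^8


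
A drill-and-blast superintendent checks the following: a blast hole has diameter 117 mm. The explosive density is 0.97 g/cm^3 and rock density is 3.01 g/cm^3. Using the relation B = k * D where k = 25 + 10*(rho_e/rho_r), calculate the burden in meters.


3.302 m

First, compute k:
rho_e / rho_r = 0.97 / 3.01 = 0.3222591362
k = 25 + 10 * 0.3222591362 = 28.22259136
Then, compute burden:
B = k * D / 1000 = 28.22259136 * 117 / 1000
= 3302.043189 / 1000
= 3.302 m


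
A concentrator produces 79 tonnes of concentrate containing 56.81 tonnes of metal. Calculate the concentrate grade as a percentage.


71.9114%

Grade = (metal in concentrate / concentrate mass) * 100
= (56.81 / 79) * 100
= 0.7191139241 * 100
= 71.9114%


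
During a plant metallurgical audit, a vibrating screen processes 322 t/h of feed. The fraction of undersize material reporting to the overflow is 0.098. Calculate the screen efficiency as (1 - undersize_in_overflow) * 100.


Screen efficiency = (1 - fraction of undersize in overflow) * 100
= (1 - 0.098) * 100
= 0.902 * 100
= 90.2%

90.2%


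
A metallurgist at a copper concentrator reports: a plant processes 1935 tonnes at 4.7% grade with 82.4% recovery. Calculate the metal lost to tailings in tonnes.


Total metal in feed:
= 1935 * 4.7 / 100 = 90.945 tonnes
Metal recovered:
= 90.945 * 82.4 / 100 = 74.93868 tonnes
Metal lost to tailings:
= 90.945 - 74.93868
= 16.0063 tonnes

16.0063 tonnes


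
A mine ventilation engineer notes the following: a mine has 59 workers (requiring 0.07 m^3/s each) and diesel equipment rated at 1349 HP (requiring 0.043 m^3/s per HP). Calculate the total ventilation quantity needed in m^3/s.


62.137 m^3/s

Airflow for workers:
Q_people = 59 * 0.07 = 4.13 m^3/s
Airflow for diesel equipment:
Q_diesel = 1349 * 0.043 = 58.007 m^3/s
Total ventilation:
Q_total = 4.13 + 58.007
= 62.137 m^3/s


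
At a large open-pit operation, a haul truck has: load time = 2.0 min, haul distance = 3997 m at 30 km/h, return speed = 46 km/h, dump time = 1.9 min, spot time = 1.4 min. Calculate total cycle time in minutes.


Convert haul speed to m/min: 30 * 1000/60 = 500 m/min
Haul time = 3997 / 500 = 7.994 min
Convert return speed to m/min: 46 * 1000/60 = 766.6666667 m/min
Return time = 3997 / 766.6666667 = 5.213478261 min
Total cycle time:
= 2.0 + 7.994 + 1.9 + 5.213478261 + 1.4
= 18.5075 min

18.5075 min


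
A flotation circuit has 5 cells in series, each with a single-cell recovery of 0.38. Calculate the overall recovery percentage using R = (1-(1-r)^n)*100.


Complement of single-cell recovery:
1 - r = 1 - 0.38 = 0.62
Raise to power n:
(1 - r)^5 = 0.62^5 = 0.0916132832
Overall recovery:
R = (1 - 0.0916132832) * 100
= 90.8387%

90.8387%


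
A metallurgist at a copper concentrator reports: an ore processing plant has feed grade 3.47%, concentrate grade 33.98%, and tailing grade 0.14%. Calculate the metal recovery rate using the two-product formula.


96.3624%

Using the two-product formula:
R = 100 * c * (f - t) / (f * (c - t))
Numerator = 100 * 33.98 * (3.47 - 0.14)
= 100 * 33.98 * 3.33
= 11315.34
Denominator = 3.47 * (33.98 - 0.14)
= 3.47 * 33.84
= 117.4248
R = 11315.34 / 117.4248
= 96.3624%


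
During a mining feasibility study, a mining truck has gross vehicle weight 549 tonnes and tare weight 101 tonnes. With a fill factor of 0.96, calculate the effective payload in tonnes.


Maximum payload = gross - tare
= 549 - 101 = 448 tonnes
Effective payload = max payload * fill factor
= 448 * 0.96
= 430.08 tonnes

430.08 tonnes


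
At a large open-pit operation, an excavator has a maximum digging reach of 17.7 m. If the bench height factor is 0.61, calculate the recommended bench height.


Bench height = reach * factor
= 17.7 * 0.61
= 10.797 m

10.797 m


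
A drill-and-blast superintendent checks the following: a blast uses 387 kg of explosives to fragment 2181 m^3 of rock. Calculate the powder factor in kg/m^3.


0.1774 kg/m^3

Powder factor = explosive mass / rock volume
= 387 / 2181
= 0.1774 kg/m^3


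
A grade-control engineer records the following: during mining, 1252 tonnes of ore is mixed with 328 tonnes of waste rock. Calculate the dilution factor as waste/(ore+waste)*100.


Total material = ore + waste
= 1252 + 328 = 1580 tonnes
Dilution = waste / total * 100
= 328 / 1580 * 100
= 0.2075949367 * 100
= 20.7595%

20.7595%


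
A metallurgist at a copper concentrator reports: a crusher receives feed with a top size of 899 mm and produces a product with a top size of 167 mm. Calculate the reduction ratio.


Reduction ratio = feed size / product size
= 899 / 167
= 5.3832

5.3832


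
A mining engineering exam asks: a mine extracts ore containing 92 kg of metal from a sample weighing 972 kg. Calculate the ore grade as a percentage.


9.465%

Ore grade = (metal mass / ore mass) * 100
= (92 / 972) * 100
= 0.09465020576 * 100
= 9.465%


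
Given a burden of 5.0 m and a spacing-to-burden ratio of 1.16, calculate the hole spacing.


Spacing = burden * ratio
= 5.0 * 1.16
= 5.8 m

5.8 m


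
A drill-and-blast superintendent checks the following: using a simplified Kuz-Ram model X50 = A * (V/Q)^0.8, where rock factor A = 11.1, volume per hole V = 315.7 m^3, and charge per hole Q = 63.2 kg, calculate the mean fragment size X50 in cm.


40.1947 cm

Compute V/Q:
V/Q = 315.7 / 63.2 = 4.995253165
Raise to the power 0.8:
(V/Q)^0.8 = 4.995253165^0.8 = 3.621145729
Multiply by A:
X50 = 11.1 * 3.621145729
= 40.1947 cm


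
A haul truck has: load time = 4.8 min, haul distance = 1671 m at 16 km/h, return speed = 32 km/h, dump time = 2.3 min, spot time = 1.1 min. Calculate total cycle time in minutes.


Convert haul speed to m/min: 16 * 1000/60 = 266.6666667 m/min
Haul time = 1671 / 266.6666667 = 6.26625 min
Convert return speed to m/min: 32 * 1000/60 = 533.3333333 m/min
Return time = 1671 / 533.3333333 = 3.133125 min
Total cycle time:
= 4.8 + 6.26625 + 2.3 + 3.133125 + 1.1
= 17.5994 min

17.5994 min


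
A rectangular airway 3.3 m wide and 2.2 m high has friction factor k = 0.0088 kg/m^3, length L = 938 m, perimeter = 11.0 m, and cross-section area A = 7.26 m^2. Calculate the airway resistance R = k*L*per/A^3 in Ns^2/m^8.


0.2373 Ns^2/m^8

Compute the numerator:
k * L * per = 0.0088 * 938 * 11.0
= 90.7984
Compute the denominator:
A^3 = 7.26^3 = 382.657176
Resistance:
R = 90.7984 / 382.657176
= 0.2373 Ns^2/m^8


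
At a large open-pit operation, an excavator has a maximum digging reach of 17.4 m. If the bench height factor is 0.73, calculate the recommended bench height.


12.702 m

Bench height = reach * factor
= 17.4 * 0.73
= 12.702 m


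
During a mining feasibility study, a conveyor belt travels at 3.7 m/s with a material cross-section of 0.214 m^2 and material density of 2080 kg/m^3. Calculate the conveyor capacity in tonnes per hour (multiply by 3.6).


5928.9984 t/h

Volumetric flow = speed * area
= 3.7 * 0.214 = 0.7918 m^3/s
Mass flow = volumetric * density
= 0.7918 * 2080 = 1646.944 kg/s
Convert to t/h: multiply by 3.6
Capacity = 1646.944 * 3.6
= 5928.9984 t/h


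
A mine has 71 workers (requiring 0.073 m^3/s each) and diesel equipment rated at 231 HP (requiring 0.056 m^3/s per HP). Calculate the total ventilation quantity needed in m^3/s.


Airflow for workers:
Q_people = 71 * 0.073 = 5.183 m^3/s
Airflow for diesel equipment:
Q_diesel = 231 * 0.056 = 12.936 m^3/s
Total ventilation:
Q_total = 5.183 + 12.936
= 18.119 m^3/s

18.119 m^3/s


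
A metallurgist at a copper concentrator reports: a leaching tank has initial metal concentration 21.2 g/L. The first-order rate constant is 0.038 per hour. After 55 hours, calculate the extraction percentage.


87.6313%

Compute the exponent:
-k * t = -0.038 * 55 = -2.09
Remaining concentration:
C = 21.2 * exp(-2.09)
= 21.2 * 0.1236871358
= 2.622167279 g/L
Extracted = 21.2 - 2.622167279 = 18.57783272 g/L
Extraction % = 18.57783272 / 21.2 * 100
= 87.6313%


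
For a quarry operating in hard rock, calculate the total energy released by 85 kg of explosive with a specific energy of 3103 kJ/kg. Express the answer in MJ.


Energy = mass * specific_energy / 1000
= 85 * 3103 / 1000
= 263755 / 1000
= 263.755 MJ

263.755 MJ


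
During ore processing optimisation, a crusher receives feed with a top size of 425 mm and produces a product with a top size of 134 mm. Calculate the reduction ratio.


Reduction ratio = feed size / product size
= 425 / 134
= 3.1716

3.1716


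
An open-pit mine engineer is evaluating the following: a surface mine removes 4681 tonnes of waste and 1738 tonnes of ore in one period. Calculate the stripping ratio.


2.6933

Stripping ratio = waste tonnage / ore tonnage
= 4681 / 1738
= 2.6933


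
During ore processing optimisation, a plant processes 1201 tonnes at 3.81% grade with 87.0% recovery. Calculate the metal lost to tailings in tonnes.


5.9486 tonnes

Total metal in feed:
= 1201 * 3.81 / 100 = 45.7581 tonnes
Metal recovered:
= 45.7581 * 87.0 / 100 = 39.809547 tonnes
Metal lost to tailings:
= 45.7581 - 39.809547
= 5.9486 tonnes


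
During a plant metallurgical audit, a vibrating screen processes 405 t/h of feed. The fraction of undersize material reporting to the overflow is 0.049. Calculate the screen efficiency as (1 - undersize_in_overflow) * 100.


95.1%

Screen efficiency = (1 - fraction of undersize in overflow) * 100
= (1 - 0.049) * 100
= 0.951 * 100
= 95.1%


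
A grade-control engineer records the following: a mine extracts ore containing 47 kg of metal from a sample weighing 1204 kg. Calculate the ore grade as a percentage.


3.9037%

Ore grade = (metal mass / ore mass) * 100
= (47 / 1204) * 100
= 0.03903654485 * 100
= 3.9037%


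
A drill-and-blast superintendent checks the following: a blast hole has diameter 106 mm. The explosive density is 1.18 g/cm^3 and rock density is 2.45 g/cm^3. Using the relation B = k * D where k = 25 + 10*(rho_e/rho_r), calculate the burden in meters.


3.1605 m

First, compute k:
rho_e / rho_r = 1.18 / 2.45 = 0.4816326531
k = 25 + 10 * 0.4816326531 = 29.81632653
Then, compute burden:
B = k * D / 1000 = 29.81632653 * 106 / 1000
= 3160.530612 / 1000
= 3.1605 m


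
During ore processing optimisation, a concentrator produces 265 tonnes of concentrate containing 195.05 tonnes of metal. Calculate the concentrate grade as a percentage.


73.6038%

Grade = (metal in concentrate / concentrate mass) * 100
= (195.05 / 265) * 100
= 0.7360377358 * 100
= 73.6038%


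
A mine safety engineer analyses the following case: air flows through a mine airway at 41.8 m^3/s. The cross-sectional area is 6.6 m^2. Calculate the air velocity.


Velocity = flow rate / cross-sectional area
= 41.8 / 6.6
= 6.3333 m/s

6.3333 m/s


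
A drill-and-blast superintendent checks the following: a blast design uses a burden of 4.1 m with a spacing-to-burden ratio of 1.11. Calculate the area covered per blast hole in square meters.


18.6591 m^2

First, find the spacing:
Spacing = burden * ratio = 4.1 * 1.11
= 4.551 m
Then, calculate the area:
Area = burden * spacing = 4.1 * 4.551
= 18.6591 m^2


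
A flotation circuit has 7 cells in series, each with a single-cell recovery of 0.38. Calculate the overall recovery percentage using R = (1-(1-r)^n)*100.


Complement of single-cell recovery:
1 - r = 1 - 0.38 = 0.62
Raise to power n:
(1 - r)^7 = 0.62^7 = 0.03521614606
Overall recovery:
R = (1 - 0.03521614606) * 100
= 96.4784%

96.4784%


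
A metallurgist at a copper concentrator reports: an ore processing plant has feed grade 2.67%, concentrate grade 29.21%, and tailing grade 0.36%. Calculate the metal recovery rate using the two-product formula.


Using the two-product formula:
R = 100 * c * (f - t) / (f * (c - t))
Numerator = 100 * 29.21 * (2.67 - 0.36)
= 100 * 29.21 * 2.31
= 6747.51
Denominator = 2.67 * (29.21 - 0.36)
= 2.67 * 28.85
= 77.0295
R = 6747.51 / 77.0295
= 87.5964%

87.5964%


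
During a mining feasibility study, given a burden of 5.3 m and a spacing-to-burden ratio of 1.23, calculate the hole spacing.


Spacing = burden * ratio
= 5.3 * 1.23
= 6.519 m

6.519 m


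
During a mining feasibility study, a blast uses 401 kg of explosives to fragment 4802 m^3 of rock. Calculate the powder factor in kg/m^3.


Powder factor = explosive mass / rock volume
= 401 / 4802
= 0.0835 kg/m^3

0.0835 kg/m^3


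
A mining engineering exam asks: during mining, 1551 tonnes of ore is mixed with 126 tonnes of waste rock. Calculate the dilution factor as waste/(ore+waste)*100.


Total material = ore + waste
= 1551 + 126 = 1677 tonnes
Dilution = waste / total * 100
= 126 / 1677 * 100
= 0.07513416816 * 100
= 7.5134%

7.5134%


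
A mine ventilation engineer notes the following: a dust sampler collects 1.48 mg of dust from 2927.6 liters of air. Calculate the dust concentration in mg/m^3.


0.5055 mg/m^3

Convert liters to m^3: 1 m^3 = 1000 L
Concentration = mass / volume * 1000
= 1.48 / 2927.6 * 1000
= 0.0005055335428 * 1000
= 0.5055 mg/m^3


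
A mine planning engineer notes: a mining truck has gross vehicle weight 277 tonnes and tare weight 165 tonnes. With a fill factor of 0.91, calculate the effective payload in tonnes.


101.92 tonnes

Maximum payload = gross - tare
= 277 - 165 = 112 tonnes
Effective payload = max payload * fill factor
= 112 * 0.91
= 101.92 tonnes


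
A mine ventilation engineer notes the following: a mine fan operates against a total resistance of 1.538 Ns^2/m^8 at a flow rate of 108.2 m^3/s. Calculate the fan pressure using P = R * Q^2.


18005.7351 Pa

Compute Q^2:
Q^2 = 108.2^2 = 11707.24
Compute pressure:
P = R * Q^2 = 1.538 * 11707.24
= 18005.7351 Pa


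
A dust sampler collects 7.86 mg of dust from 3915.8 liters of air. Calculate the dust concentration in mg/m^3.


2.0073 mg/m^3

Convert liters to m^3: 1 m^3 = 1000 L
Concentration = mass / volume * 1000
= 7.86 / 3915.8 * 1000
= 0.002007252669 * 1000
= 2.0073 mg/m^3


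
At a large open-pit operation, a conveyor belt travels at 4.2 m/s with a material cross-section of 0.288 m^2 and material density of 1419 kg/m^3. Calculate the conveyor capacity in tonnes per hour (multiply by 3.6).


Volumetric flow = speed * area
= 4.2 * 0.288 = 1.2096 m^3/s
Mass flow = volumetric * density
= 1.2096 * 1419 = 1716.4224 kg/s
Convert to t/h: multiply by 3.6
Capacity = 1716.4224 * 3.6
= 6179.1206 t/h

6179.1206 t/h


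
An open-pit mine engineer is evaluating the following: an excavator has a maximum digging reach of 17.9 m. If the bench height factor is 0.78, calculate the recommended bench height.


Bench height = reach * factor
= 17.9 * 0.78
= 13.962 m

13.962 m


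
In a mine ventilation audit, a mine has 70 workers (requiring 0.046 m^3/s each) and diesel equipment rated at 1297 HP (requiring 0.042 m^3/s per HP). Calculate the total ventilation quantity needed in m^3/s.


57.694 m^3/s

Airflow for workers:
Q_people = 70 * 0.046 = 3.22 m^3/s
Airflow for diesel equipment:
Q_diesel = 1297 * 0.042 = 54.474 m^3/s
Total ventilation:
Q_total = 3.22 + 54.474
= 57.694 m^3/s


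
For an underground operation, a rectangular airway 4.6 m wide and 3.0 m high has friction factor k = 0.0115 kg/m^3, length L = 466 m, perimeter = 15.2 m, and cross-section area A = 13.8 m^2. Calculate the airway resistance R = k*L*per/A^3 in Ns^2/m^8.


0.031 Ns^2/m^8

Compute the numerator:
k * L * per = 0.0115 * 466 * 15.2
= 81.4568
Compute the denominator:
A^3 = 13.8^3 = 2628.072
Resistance:
R = 81.4568 / 2628.072
= 0.031 Ns^2/m^8


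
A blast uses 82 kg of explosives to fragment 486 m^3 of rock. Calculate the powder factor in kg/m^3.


0.1687 kg/m^3

Powder factor = explosive mass / rock volume
= 82 / 486
= 0.1687 kg/m^3


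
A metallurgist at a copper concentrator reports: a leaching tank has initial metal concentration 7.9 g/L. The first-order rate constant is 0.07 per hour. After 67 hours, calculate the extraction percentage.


99.0813%

Compute the exponent:
-k * t = -0.07 * 67 = -4.69
Remaining concentration:
C = 7.9 * exp(-4.69)
= 7.9 * 0.009186686156
= 0.07257482063 g/L
Extracted = 7.9 - 0.07257482063 = 7.827425179 g/L
Extraction % = 7.827425179 / 7.9 * 100
= 99.0813%


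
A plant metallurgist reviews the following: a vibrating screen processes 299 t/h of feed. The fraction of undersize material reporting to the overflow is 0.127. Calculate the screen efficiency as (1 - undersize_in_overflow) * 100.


87.3%

Screen efficiency = (1 - fraction of undersize in overflow) * 100
= (1 - 0.127) * 100
= 0.873 * 100
= 87.3%


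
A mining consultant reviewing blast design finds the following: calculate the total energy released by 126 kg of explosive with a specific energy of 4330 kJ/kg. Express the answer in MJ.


Energy = mass * specific_energy / 1000
= 126 * 4330 / 1000
= 545580 / 1000
= 545.58 MJ

545.58 MJ


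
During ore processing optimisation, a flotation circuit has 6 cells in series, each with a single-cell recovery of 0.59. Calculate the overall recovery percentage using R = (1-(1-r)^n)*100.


Complement of single-cell recovery:
1 - r = 1 - 0.59 = 0.41
Raise to power n:
(1 - r)^6 = 0.41^6 = 0.004750104241
Overall recovery:
R = (1 - 0.004750104241) * 100
= 99.525%

99.525%


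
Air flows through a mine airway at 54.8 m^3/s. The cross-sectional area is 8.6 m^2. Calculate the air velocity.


Velocity = flow rate / cross-sectional area
= 54.8 / 8.6
= 6.3721 m/s

6.3721 m/s


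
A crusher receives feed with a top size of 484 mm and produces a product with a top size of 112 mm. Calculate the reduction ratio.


4.3214

Reduction ratio = feed size / product size
= 484 / 112
= 4.3214


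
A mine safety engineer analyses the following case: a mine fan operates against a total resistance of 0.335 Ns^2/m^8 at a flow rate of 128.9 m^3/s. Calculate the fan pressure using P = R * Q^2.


5566.0954 Pa

Compute Q^2:
Q^2 = 128.9^2 = 16615.21
Compute pressure:
P = R * Q^2 = 0.335 * 16615.21
= 5566.0954 Pa


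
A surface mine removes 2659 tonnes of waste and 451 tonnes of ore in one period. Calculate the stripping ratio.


5.8958

Stripping ratio = waste tonnage / ore tonnage
= 2659 / 451
= 5.8958


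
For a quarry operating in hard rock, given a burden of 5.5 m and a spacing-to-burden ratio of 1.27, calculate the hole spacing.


6.985 m

Spacing = burden * ratio
= 5.5 * 1.27
= 6.985 m


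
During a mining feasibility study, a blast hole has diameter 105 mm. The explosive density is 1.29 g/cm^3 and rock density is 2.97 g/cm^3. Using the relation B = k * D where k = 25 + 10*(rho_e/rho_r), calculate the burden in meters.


First, compute k:
rho_e / rho_r = 1.29 / 2.97 = 0.4343434343
k = 25 + 10 * 0.4343434343 = 29.34343434
Then, compute burden:
B = k * D / 1000 = 29.34343434 * 105 / 1000
= 3081.060606 / 1000
= 3.0811 m

3.0811 m


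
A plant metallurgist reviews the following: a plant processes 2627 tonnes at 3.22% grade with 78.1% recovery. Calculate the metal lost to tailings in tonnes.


18.5251 tonnes

Total metal in feed:
= 2627 * 3.22 / 100 = 84.5894 tonnes
Metal recovered:
= 84.5894 * 78.1 / 100 = 66.0643214 tonnes
Metal lost to tailings:
= 84.5894 - 66.0643214
= 18.5251 tonnes


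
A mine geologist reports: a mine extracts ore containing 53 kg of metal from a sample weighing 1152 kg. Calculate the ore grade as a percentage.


4.6007%

Ore grade = (metal mass / ore mass) * 100
= (53 / 1152) * 100
= 0.04600694444 * 100
= 4.6007%


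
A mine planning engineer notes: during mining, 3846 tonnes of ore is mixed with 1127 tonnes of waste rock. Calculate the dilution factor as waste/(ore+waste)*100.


22.6624%

Total material = ore + waste
= 3846 + 1127 = 4973 tonnes
Dilution = waste / total * 100
= 1127 / 4973 * 100
= 0.2266237683 * 100
= 22.6624%


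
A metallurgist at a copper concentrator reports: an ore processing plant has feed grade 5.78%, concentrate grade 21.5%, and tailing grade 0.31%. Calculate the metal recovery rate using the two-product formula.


96.0212%

Using the two-product formula:
R = 100 * c * (f - t) / (f * (c - t))
Numerator = 100 * 21.5 * (5.78 - 0.31)
= 100 * 21.5 * 5.47
= 11760.5
Denominator = 5.78 * (21.5 - 0.31)
= 5.78 * 21.19
= 122.4782
R = 11760.5 / 122.4782
= 96.0212%


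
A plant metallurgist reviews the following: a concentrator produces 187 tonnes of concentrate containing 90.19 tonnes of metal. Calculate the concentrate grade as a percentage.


Grade = (metal in concentrate / concentrate mass) * 100
= (90.19 / 187) * 100
= 0.4822994652 * 100
= 48.2299%

48.2299%


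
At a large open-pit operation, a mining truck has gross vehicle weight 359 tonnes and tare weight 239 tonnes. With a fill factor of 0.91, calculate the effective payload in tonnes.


Maximum payload = gross - tare
= 359 - 239 = 120 tonnes
Effective payload = max payload * fill factor
= 120 * 0.91
= 109.2 tonnes

109.2 tonnes


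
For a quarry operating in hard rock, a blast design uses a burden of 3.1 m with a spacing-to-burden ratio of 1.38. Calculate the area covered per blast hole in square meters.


First, find the spacing:
Spacing = burden * ratio = 3.1 * 1.38
= 4.278 m
Then, calculate the area:
Area = burden * spacing = 3.1 * 4.278
= 13.2618 m^2

13.2618 m^2


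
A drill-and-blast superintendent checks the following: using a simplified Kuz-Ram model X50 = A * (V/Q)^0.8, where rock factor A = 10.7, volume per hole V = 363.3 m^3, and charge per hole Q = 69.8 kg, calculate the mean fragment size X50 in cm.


40.0416 cm

Compute V/Q:
V/Q = 363.3 / 69.8 = 5.20487106
Raise to the power 0.8:
(V/Q)^0.8 = 5.20487106^0.8 = 3.742208494
Multiply by A:
X50 = 10.7 * 3.742208494
= 40.0416 cm


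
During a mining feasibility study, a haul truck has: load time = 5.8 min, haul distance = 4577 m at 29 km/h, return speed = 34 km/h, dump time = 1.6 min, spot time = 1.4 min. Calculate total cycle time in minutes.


26.3467 min

Convert haul speed to m/min: 29 * 1000/60 = 483.3333333 m/min
Haul time = 4577 / 483.3333333 = 9.469655172 min
Convert return speed to m/min: 34 * 1000/60 = 566.6666667 m/min
Return time = 4577 / 566.6666667 = 8.077058824 min
Total cycle time:
= 5.8 + 9.469655172 + 1.6 + 8.077058824 + 1.4
= 26.3467 min


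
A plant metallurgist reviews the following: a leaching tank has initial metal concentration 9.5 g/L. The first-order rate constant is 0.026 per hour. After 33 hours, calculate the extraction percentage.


57.5991%

Compute the exponent:
-k * t = -0.026 * 33 = -0.858
Remaining concentration:
C = 9.5 * exp(-0.858)
= 9.5 * 0.4240092534
= 4.028087907 g/L
Extracted = 9.5 - 4.028087907 = 5.471912093 g/L
Extraction % = 5.471912093 / 9.5 * 100
= 57.5991%


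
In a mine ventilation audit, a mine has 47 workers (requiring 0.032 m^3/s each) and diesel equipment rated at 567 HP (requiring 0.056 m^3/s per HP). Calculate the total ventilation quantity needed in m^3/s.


Airflow for workers:
Q_people = 47 * 0.032 = 1.504 m^3/s
Airflow for diesel equipment:
Q_diesel = 567 * 0.056 = 31.752 m^3/s
Total ventilation:
Q_total = 1.504 + 31.752
= 33.256 m^3/s

33.256 m^3/s


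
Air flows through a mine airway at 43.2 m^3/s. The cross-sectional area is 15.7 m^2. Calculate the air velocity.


Velocity = flow rate / cross-sectional area
= 43.2 / 15.7
= 2.7516 m/s

2.7516 m/s


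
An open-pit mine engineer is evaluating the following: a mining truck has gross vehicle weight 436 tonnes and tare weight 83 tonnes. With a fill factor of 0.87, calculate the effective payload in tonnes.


307.11 tonnes

Maximum payload = gross - tare
= 436 - 83 = 353 tonnes
Effective payload = max payload * fill factor
= 353 * 0.87
= 307.11 tonnes


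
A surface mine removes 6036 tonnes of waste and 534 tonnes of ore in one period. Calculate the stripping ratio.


11.3034

Stripping ratio = waste tonnage / ore tonnage
= 6036 / 534
= 11.3034


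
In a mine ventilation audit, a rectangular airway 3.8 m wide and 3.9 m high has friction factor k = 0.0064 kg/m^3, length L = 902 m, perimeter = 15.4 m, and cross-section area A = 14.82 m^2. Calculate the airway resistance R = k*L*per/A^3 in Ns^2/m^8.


Compute the numerator:
k * L * per = 0.0064 * 902 * 15.4
= 88.90112
Compute the denominator:
A^3 = 14.82^3 = 3254.952168
Resistance:
R = 88.90112 / 3254.952168
= 0.0273 Ns^2/m^8

0.0273 Ns^2/m^8


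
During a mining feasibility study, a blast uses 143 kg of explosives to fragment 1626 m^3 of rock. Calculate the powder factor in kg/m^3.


Powder factor = explosive mass / rock volume
= 143 / 1626
= 0.0879 kg/m^3

0.0879 kg/m^3


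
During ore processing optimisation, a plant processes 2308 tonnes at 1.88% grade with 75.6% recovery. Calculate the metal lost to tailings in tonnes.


10.5873 tonnes

Total metal in feed:
= 2308 * 1.88 / 100 = 43.3904 tonnes
Metal recovered:
= 43.3904 * 75.6 / 100 = 32.8031424 tonnes
Metal lost to tailings:
= 43.3904 - 32.8031424
= 10.5873 tonnes


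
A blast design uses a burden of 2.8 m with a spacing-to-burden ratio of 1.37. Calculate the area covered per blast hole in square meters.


First, find the spacing:
Spacing = burden * ratio = 2.8 * 1.37
= 3.836 m
Then, calculate the area:
Area = burden * spacing = 2.8 * 3.836
= 10.7408 m^2

10.7408 m^2


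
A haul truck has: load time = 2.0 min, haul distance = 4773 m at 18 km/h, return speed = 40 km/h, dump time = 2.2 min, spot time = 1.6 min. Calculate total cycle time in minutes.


Convert haul speed to m/min: 18 * 1000/60 = 300 m/min
Haul time = 4773 / 300 = 15.91 min
Convert return speed to m/min: 40 * 1000/60 = 666.6666667 m/min
Return time = 4773 / 666.6666667 = 7.1595 min
Total cycle time:
= 2.0 + 15.91 + 2.2 + 7.1595 + 1.6
= 28.8695 min

28.8695 min


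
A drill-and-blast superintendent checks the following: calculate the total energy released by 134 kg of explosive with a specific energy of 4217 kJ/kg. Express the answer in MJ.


565.078 MJ

Energy = mass * specific_energy / 1000
= 134 * 4217 / 1000
= 565078 / 1000
= 565.078 MJ


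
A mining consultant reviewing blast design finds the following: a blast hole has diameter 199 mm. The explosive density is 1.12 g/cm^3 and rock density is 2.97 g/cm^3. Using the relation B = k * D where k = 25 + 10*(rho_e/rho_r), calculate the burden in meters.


First, compute k:
rho_e / rho_r = 1.12 / 2.97 = 0.3771043771
k = 25 + 10 * 0.3771043771 = 28.77104377
Then, compute burden:
B = k * D / 1000 = 28.77104377 * 199 / 1000
= 5725.43771 / 1000
= 5.7254 m

5.7254 m


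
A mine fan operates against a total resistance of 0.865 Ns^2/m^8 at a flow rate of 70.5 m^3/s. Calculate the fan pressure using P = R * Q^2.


Compute Q^2:
Q^2 = 70.5^2 = 4970.25
Compute pressure:
P = R * Q^2 = 0.865 * 4970.25
= 4299.2663 Pa

4299.2663 Pa


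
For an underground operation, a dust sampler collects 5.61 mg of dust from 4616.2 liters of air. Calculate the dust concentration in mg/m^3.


Convert liters to m^3: 1 m^3 = 1000 L
Concentration = mass / volume * 1000
= 5.61 / 4616.2 * 1000
= 0.0012152853 * 1000
= 1.2153 mg/m^3

1.2153 mg/m^3


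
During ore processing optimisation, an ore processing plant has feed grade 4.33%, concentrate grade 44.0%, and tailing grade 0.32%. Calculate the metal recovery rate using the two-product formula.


93.2882%

Using the two-product formula:
R = 100 * c * (f - t) / (f * (c - t))
Numerator = 100 * 44.0 * (4.33 - 0.32)
= 100 * 44.0 * 4.01
= 17644.0
Denominator = 4.33 * (44.0 - 0.32)
= 4.33 * 43.68
= 189.1344
R = 17644.0 / 189.1344
= 93.2882%


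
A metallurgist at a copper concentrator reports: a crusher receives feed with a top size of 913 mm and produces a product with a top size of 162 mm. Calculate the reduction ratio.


Reduction ratio = feed size / product size
= 913 / 162
= 5.6358

5.6358


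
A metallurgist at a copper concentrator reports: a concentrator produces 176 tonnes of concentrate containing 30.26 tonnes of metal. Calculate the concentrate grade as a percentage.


17.1932%

Grade = (metal in concentrate / concentrate mass) * 100
= (30.26 / 176) * 100
= 0.1719318182 * 100
= 17.1932%


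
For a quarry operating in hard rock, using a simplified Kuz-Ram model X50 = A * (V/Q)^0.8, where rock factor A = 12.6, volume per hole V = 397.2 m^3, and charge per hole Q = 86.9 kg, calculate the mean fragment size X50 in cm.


42.4974 cm

Compute V/Q:
V/Q = 397.2 / 86.9 = 4.570771001
Raise to the power 0.8:
(V/Q)^0.8 = 4.570771001^0.8 = 3.372807623
Multiply by A:
X50 = 12.6 * 3.372807623
= 42.4974 cm


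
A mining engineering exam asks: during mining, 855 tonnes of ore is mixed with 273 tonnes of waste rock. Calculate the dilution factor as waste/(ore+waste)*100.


Total material = ore + waste
= 855 + 273 = 1128 tonnes
Dilution = waste / total * 100
= 273 / 1128 * 100
= 0.2420212766 * 100
= 24.2021%

24.2021%


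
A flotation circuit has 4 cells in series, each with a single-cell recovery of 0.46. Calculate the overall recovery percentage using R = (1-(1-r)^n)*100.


91.4969%

Complement of single-cell recovery:
1 - r = 1 - 0.46 = 0.54
Raise to power n:
(1 - r)^4 = 0.54^4 = 0.08503056
Overall recovery:
R = (1 - 0.08503056) * 100
= 91.4969%


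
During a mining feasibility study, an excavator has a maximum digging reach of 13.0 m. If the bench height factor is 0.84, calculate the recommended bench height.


Bench height = reach * factor
= 13.0 * 0.84
= 10.92 m

10.92 m


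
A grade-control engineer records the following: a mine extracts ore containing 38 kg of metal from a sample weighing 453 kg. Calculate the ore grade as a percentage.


8.3885%

Ore grade = (metal mass / ore mass) * 100
= (38 / 453) * 100
= 0.08388520971 * 100
= 8.3885%


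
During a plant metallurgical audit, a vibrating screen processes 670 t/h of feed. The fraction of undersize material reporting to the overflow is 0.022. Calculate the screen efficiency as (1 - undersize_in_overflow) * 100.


Screen efficiency = (1 - fraction of undersize in overflow) * 100
= (1 - 0.022) * 100
= 0.978 * 100
= 97.8%

97.8%


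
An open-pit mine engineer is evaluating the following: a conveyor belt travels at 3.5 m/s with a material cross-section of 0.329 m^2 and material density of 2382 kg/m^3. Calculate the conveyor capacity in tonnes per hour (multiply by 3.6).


9874.3428 t/h

Volumetric flow = speed * area
= 3.5 * 0.329 = 1.1515 m^3/s
Mass flow = volumetric * density
= 1.1515 * 2382 = 2742.873 kg/s
Convert to t/h: multiply by 3.6
Capacity = 2742.873 * 3.6
= 9874.3428 t/h


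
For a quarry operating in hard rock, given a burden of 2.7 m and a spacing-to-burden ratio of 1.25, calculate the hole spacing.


3.375 m

Spacing = burden * ratio
= 2.7 * 1.25
= 3.375 m


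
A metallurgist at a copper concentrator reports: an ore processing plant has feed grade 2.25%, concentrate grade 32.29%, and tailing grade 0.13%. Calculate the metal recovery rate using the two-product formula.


94.6031%

Using the two-product formula:
R = 100 * c * (f - t) / (f * (c - t))
Numerator = 100 * 32.29 * (2.25 - 0.13)
= 100 * 32.29 * 2.12
= 6845.48
Denominator = 2.25 * (32.29 - 0.13)
= 2.25 * 32.16
= 72.36
R = 6845.48 / 72.36
= 94.6031%


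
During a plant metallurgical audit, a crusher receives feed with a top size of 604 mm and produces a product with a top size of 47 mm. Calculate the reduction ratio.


12.8511

Reduction ratio = feed size / product size
= 604 / 47
= 12.8511


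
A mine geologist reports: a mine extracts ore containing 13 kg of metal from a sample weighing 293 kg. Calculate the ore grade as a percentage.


4.4369%

Ore grade = (metal mass / ore mass) * 100
= (13 / 293) * 100
= 0.04436860068 * 100
= 4.4369%


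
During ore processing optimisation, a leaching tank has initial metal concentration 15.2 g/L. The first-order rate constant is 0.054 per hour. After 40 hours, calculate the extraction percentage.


Compute the exponent:
-k * t = -0.054 * 40 = -2.16
Remaining concentration:
C = 15.2 * exp(-2.16)
= 15.2 * 0.115325121
= 1.75294184 g/L
Extracted = 15.2 - 1.75294184 = 13.44705816 g/L
Extraction % = 13.44705816 / 15.2 * 100
= 88.4675%

88.4675%


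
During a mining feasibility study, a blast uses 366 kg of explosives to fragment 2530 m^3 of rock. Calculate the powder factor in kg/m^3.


0.1447 kg/m^3

Powder factor = explosive mass / rock volume
= 366 / 2530
= 0.1447 kg/m^3


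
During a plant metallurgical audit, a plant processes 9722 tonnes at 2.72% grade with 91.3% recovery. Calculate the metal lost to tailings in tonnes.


23.0061 tonnes

Total metal in feed:
= 9722 * 2.72 / 100 = 264.4384 tonnes
Metal recovered:
= 264.4384 * 91.3 / 100 = 241.4322592 tonnes
Metal lost to tailings:
= 264.4384 - 241.4322592
= 23.0061 tonnes


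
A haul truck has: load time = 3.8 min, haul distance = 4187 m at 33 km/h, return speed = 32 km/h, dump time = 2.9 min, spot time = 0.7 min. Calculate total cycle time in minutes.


Convert haul speed to m/min: 33 * 1000/60 = 550 m/min
Haul time = 4187 / 550 = 7.612727273 min
Convert return speed to m/min: 32 * 1000/60 = 533.3333333 m/min
Return time = 4187 / 533.3333333 = 7.850625 min
Total cycle time:
= 3.8 + 7.612727273 + 2.9 + 7.850625 + 0.7
= 22.8634 min

22.8634 min


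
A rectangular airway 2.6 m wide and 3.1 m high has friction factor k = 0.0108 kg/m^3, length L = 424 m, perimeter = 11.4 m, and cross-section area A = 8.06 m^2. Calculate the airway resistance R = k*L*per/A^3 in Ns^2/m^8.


Compute the numerator:
k * L * per = 0.0108 * 424 * 11.4
= 52.20288
Compute the denominator:
A^3 = 8.06^3 = 523.606616
Resistance:
R = 52.20288 / 523.606616
= 0.0997 Ns^2/m^8

0.0997 Ns^2/m^8


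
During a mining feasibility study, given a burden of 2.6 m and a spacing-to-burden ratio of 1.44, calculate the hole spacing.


3.744 m

Spacing = burden * ratio
= 2.6 * 1.44
= 3.744 m


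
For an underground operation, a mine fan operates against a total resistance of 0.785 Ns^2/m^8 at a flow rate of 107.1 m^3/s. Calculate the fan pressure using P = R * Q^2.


9004.2719 Pa

Compute Q^2:
Q^2 = 107.1^2 = 11470.41
Compute pressure:
P = R * Q^2 = 0.785 * 11470.41
= 9004.2719 Pa


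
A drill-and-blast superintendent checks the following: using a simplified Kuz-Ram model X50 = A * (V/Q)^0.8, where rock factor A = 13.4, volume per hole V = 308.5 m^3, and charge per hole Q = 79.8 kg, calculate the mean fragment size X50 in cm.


39.5282 cm

Compute V/Q:
V/Q = 308.5 / 79.8 = 3.865914787
Raise to the power 0.8:
(V/Q)^0.8 = 3.865914787^0.8 = 2.94986283
Multiply by A:
X50 = 13.4 * 2.94986283
= 39.5282 cm


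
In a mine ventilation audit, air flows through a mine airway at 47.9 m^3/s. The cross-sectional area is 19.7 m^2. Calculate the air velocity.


Velocity = flow rate / cross-sectional area
= 47.9 / 19.7
= 2.4315 m/s

2.4315 m/s


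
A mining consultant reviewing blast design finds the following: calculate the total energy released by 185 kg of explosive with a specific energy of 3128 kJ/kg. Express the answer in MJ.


Energy = mass * specific_energy / 1000
= 185 * 3128 / 1000
= 578680 / 1000
= 578.68 MJ

578.68 MJ


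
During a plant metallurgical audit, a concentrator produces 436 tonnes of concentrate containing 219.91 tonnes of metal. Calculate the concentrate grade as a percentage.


50.4381%

Grade = (metal in concentrate / concentrate mass) * 100
= (219.91 / 436) * 100
= 0.5043807339 * 100
= 50.4381%


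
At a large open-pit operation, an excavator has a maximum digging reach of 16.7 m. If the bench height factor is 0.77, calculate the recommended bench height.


Bench height = reach * factor
= 16.7 * 0.77
= 12.859 m

12.859 m


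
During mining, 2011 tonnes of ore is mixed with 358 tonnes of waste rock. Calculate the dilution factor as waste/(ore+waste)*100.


Total material = ore + waste
= 2011 + 358 = 2369 tonnes
Dilution = waste / total * 100
= 358 / 2369 * 100
= 0.1511186154 * 100
= 15.1119%

15.1119%


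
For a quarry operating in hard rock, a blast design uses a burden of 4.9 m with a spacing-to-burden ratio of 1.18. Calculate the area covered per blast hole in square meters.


First, find the spacing:
Spacing = burden * ratio = 4.9 * 1.18
= 5.782 m
Then, calculate the area:
Area = burden * spacing = 4.9 * 5.782
= 28.3318 m^2

28.3318 m^2


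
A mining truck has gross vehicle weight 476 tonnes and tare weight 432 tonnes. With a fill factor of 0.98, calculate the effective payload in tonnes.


Maximum payload = gross - tare
= 476 - 432 = 44 tonnes
Effective payload = max payload * fill factor
= 44 * 0.98
= 43.12 tonnes

43.12 tonnes


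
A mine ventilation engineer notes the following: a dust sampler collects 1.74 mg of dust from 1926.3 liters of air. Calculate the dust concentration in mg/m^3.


Convert liters to m^3: 1 m^3 = 1000 L
Concentration = mass / volume * 1000
= 1.74 / 1926.3 * 1000
= 0.0009032860925 * 1000
= 0.9033 mg/m^3

0.9033 mg/m^3


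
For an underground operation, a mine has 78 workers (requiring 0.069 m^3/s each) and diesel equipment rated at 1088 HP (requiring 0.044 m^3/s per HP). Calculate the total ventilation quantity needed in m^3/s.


53.254 m^3/s

Airflow for workers:
Q_people = 78 * 0.069 = 5.382 m^3/s
Airflow for diesel equipment:
Q_diesel = 1088 * 0.044 = 47.872 m^3/s
Total ventilation:
Q_total = 5.382 + 47.872
= 53.254 m^3/s


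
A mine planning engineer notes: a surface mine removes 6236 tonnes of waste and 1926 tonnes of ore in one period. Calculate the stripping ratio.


Stripping ratio = waste tonnage / ore tonnage
= 6236 / 1926
= 3.2378

3.2378


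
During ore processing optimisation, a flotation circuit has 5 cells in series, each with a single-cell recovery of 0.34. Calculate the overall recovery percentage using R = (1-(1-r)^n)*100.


Complement of single-cell recovery:
1 - r = 1 - 0.34 = 0.66
Raise to power n:
(1 - r)^5 = 0.66^5 = 0.1252332576
Overall recovery:
R = (1 - 0.1252332576) * 100
= 87.4767%

87.4767%


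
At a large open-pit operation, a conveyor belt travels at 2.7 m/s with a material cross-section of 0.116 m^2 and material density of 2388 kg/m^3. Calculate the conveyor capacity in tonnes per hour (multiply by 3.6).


2692.5178 t/h

Volumetric flow = speed * area
= 2.7 * 0.116 = 0.3132 m^3/s
Mass flow = volumetric * density
= 0.3132 * 2388 = 747.9216 kg/s
Convert to t/h: multiply by 3.6
Capacity = 747.9216 * 3.6
= 2692.5178 t/h


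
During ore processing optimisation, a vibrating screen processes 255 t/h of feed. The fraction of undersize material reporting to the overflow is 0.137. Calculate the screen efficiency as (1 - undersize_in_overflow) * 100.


Screen efficiency = (1 - fraction of undersize in overflow) * 100
= (1 - 0.137) * 100
= 0.863 * 100
= 86.3%

86.3%


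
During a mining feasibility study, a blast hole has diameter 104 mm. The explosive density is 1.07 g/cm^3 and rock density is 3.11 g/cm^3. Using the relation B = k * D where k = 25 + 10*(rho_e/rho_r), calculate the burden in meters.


First, compute k:
rho_e / rho_r = 1.07 / 3.11 = 0.3440514469
k = 25 + 10 * 0.3440514469 = 28.44051447
Then, compute burden:
B = k * D / 1000 = 28.44051447 * 104 / 1000
= 2957.813505 / 1000
= 2.9578 m

2.9578 m


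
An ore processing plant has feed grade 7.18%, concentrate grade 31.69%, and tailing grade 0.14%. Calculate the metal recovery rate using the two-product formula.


Using the two-product formula:
R = 100 * c * (f - t) / (f * (c - t))
Numerator = 100 * 31.69 * (7.18 - 0.14)
= 100 * 31.69 * 7.04
= 22309.76
Denominator = 7.18 * (31.69 - 0.14)
= 7.18 * 31.55
= 226.529
R = 22309.76 / 226.529
= 98.4852%

98.4852%
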